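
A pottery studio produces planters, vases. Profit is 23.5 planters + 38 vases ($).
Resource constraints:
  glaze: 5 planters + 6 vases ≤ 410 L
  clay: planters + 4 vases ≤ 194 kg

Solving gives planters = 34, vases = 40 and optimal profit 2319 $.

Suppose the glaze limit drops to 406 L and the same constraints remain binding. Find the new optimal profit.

2303

Check each constraint at x*: glaze 410/410 (tight); clay 194/194 (tight).
From A_Bᵀ y = c: 5·y_glaze + 1·y_clay = 23.5; 6·y_glaze + 4·y_clay = 38.
Solving: y_glaze = 4, y_clay = 3.5.
Δz = y_glaze·Δb = 4 × (-4) = -16, so new z* = 2319 − 16 = 2303.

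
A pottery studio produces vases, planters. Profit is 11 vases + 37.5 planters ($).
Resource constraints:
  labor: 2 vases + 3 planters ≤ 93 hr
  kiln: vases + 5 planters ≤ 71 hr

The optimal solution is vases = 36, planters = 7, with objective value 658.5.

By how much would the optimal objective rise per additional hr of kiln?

6

Both labor and kiln are binding at x*.
Dual feasibility on the basic columns requires 2·y_labor + 1·y_kiln = 11, 3·y_labor + 5·y_kiln = 37.5.
Solving: y_labor = 2.5, y_kiln = 6.
Shadow price of kiln = 6.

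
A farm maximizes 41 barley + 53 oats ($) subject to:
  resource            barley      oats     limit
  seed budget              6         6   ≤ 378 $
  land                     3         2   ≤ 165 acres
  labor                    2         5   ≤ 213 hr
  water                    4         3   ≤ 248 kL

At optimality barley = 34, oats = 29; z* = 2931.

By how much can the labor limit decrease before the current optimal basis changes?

15

Binding constraints: seed budget, labor. The basis is B = [[6,6],[2,5]] with det 18.
Per unit decrease in labor, x* moves by d = (0.3333, -0.3333).
The basis stays optimal until land becomes binding; allowable decrease = 15 hr.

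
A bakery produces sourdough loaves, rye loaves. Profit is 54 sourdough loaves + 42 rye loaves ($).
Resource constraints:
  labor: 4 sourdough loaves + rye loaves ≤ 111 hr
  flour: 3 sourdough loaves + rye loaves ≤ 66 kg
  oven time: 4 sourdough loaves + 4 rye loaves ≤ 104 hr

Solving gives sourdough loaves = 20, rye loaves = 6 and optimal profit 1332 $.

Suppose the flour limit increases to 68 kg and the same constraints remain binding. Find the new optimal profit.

At the optimum: labor uses 86 of 111 (slack = 25); flour uses 66 of 66 (binding); oven time uses 104 of 104 (binding).
Slack constraints have shadow price 0 (complementary slackness).
From A_Bᵀ y = c: 3·y_flour + 4·y_oven time = 54; 1·y_flour + 4·y_oven time = 42.
Solving: y_flour = 6, y_oven time = 9.
Δz = y_flour·Δb = 6 × (2) = 12, so new z* = 1332 + 12 = 1344.

1344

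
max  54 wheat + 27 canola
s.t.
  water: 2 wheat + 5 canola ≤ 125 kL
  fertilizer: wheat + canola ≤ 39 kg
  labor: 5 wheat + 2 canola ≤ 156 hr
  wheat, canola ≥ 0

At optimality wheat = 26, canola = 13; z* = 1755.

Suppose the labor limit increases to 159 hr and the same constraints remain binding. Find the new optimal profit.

At the optimum: water uses 117 of 125 (slack = 8); fertilizer uses 39 of 39 (binding); labor uses 156 of 156 (binding).
Slack constraints have shadow price 0 (complementary slackness).
The binding rows give the dual system: 1·y_fertilizer + 5·y_labor = 54 and 1·y_fertilizer + 2·y_labor = 27.
Solving: y_fertilizer = 9, y_labor = 9.
Δz = y_labor·Δb = 9 × (3) = 27, so new z* = 1755 + 27 = 1782.

1782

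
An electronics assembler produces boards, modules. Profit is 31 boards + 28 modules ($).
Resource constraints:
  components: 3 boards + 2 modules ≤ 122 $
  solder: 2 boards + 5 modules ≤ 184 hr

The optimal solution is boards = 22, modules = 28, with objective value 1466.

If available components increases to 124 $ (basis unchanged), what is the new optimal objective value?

Both components and solder are binding at x*.
The binding rows give the dual system: 3·y_components + 2·y_solder = 31 and 2·y_components + 5·y_solder = 28.
This yields shadow prices y_components = 9, y_solder = 2.
Δz = y_components·Δb = 9 × (2) = 18, so new z* = 1466 + 18 = 1484.

1484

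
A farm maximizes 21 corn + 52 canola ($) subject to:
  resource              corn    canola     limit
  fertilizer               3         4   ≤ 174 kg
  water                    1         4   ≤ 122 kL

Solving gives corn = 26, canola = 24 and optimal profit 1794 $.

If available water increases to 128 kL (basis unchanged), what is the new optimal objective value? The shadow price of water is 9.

1848

Δb = 6, so new z* = 1794 + (9)·(6) = 1794 + 54 = 1848.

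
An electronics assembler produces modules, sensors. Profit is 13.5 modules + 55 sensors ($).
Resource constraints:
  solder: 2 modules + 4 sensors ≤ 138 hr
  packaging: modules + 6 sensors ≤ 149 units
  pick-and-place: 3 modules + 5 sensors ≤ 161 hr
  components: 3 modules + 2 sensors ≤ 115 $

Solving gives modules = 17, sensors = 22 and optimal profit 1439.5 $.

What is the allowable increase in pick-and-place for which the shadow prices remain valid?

16.25

Binding constraints: packaging, pick-and-place. The basis is B = [[1,6],[3,5]] with det -13.
Per unit increase in pick-and-place, x* moves by d = (0.4615, -0.0769).
The basis stays optimal until components becomes binding; allowable increase = 16.25 hr.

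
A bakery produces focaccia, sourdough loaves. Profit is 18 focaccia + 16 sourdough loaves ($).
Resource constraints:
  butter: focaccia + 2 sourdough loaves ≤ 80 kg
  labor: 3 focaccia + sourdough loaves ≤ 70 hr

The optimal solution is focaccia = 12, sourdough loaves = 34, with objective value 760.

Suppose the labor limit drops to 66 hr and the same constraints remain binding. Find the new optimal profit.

744

Both butter and labor are binding at x*.
The binding rows give the dual system: 1·y_butter + 3·y_labor = 18 and 2·y_butter + 1·y_labor = 16.
Solving: y_butter = 6, y_labor = 4.
Δz = y_labor·Δb = 4 × (-4) = -16, so new z* = 760 − 16 = 744.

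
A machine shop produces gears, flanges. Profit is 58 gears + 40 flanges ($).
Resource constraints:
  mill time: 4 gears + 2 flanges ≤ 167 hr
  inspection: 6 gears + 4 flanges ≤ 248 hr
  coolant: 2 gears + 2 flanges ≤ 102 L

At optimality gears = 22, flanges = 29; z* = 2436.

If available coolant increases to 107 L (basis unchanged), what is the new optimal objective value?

Binding: inspection and coolant. Non-binding: mill time (21 unused).
Since mill time is not tight, its dual is 0.
Dual feasibility on the basic columns requires 6·y_inspection + 2·y_coolant = 58, 4·y_inspection + 2·y_coolant = 40.
This yields shadow prices y_inspection = 9, y_coolant = 2.
Δz = y_coolant·Δb = 2 × (5) = 10, so new z* = 2436 + 10 = 2446.

2446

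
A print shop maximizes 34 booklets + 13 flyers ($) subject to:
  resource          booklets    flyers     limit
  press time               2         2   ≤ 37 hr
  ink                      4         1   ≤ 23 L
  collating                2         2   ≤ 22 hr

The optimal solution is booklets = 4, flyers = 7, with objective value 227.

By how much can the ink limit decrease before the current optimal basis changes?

12

Binding constraints: ink, collating. The basis is B = [[4,1],[2,2]] with det 6.
Per unit decrease in ink, x* moves by d = (-0.3333, 0.3333).
The basis stays optimal until booklets reaches 0; allowable decrease = 12 L.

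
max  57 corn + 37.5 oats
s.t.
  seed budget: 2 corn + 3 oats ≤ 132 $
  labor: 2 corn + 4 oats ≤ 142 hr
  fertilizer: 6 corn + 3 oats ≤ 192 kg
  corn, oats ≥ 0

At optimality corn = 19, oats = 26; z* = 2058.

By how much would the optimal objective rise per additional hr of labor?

3

Binding: labor and fertilizer. Non-binding: seed budget (16 unused).
Slack constraints have shadow price 0 (complementary slackness).
From A_Bᵀ y = c: 2·y_labor + 6·y_fertilizer = 57; 4·y_labor + 3·y_fertilizer = 37.5.
→ y_labor = 3 and y_fertilizer = 8.5.
Shadow price of labor = 3.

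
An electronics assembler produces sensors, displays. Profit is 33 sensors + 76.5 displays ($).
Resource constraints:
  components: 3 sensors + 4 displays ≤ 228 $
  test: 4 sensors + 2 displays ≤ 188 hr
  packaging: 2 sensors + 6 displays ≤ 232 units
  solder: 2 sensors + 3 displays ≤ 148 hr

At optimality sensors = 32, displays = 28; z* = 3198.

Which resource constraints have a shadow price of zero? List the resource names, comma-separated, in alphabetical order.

components: 208/228 (slack 20)
test: 184/188 (slack 4)
packaging: 232/232 (binding)
solder: 148/148 (binding)
By complementary slackness, a constraint with positive slack has shadow price 0 → components, test.

components, test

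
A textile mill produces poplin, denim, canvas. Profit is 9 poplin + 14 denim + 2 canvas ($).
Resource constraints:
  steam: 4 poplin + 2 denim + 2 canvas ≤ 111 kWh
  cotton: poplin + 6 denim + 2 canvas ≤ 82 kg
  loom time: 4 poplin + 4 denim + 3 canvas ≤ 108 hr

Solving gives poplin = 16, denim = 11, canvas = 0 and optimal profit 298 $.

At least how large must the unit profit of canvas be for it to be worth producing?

8

Check each constraint at x*: steam 86/111 (slack 25); cotton 82/82 (tight); loom time 108/108 (tight).
Since steam is not tight, its dual is 0.
Dual feasibility on the basic columns requires 1·y_cotton + 4·y_loom time = 9, 6·y_cotton + 4·y_loom time = 14.
→ y_cotton = 1 and y_loom time = 2.
canvas enters the basis when its profit ≥ yᵀa₃ = 1·2 + 2·3 = 8.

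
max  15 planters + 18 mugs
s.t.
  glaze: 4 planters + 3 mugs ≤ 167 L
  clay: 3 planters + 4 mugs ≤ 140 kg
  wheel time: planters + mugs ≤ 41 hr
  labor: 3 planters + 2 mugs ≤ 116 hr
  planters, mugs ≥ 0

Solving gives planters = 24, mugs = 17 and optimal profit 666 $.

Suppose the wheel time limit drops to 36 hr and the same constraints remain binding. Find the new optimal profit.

At the optimum: glaze uses 147 of 167 (slack = 20); clay uses 140 of 140 (binding); wheel time uses 41 of 41 (binding); labor uses 106 of 116 (slack = 10).
Since glaze, labor are not tight, their duals are 0.
The binding rows give the dual system: 3·y_clay + 1·y_wheel time = 15 and 4·y_clay + 1·y_wheel time = 18.
This yields shadow prices y_clay = 3, y_wheel time = 6.
Δz = y_wheel time·Δb = 6 × (-5) = -30, so new z* = 666 − 30 = 636.

636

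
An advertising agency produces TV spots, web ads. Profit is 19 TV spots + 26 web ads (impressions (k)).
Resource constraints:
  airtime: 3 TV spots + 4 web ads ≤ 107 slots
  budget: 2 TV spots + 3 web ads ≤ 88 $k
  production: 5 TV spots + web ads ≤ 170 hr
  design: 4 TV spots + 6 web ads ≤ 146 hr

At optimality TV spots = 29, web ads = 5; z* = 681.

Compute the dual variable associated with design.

1

Check each constraint at x*: airtime 107/107 (tight); budget 73/88 (slack 15); production 150/170 (slack 20); design 146/146 (tight).
Slack constraints have shadow price 0 (complementary slackness).
From A_Bᵀ y = c: 3·y_airtime + 4·y_design = 19; 4·y_airtime + 6·y_design = 26.
Solving: y_airtime = 5, y_design = 1.
Shadow price of design = 1.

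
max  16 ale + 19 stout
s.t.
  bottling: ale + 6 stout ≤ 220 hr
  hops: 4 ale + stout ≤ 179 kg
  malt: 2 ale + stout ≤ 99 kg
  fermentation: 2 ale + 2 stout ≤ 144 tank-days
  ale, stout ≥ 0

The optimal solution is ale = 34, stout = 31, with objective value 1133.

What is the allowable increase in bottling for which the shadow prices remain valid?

77

Binding constraints: bottling, malt. The basis is B = [[1,6],[2,1]] with det -11.
Per unit increase in bottling, x* moves by d = (-0.0909, 0.1818).
The basis stays optimal until fermentation becomes binding; allowable increase = 77 hr.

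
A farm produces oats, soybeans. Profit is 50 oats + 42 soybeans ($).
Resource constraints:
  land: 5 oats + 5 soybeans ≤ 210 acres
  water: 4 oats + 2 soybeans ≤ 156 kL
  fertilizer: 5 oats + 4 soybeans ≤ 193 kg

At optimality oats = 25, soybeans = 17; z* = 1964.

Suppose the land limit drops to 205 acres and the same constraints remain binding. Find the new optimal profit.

1954

At the optimum: land uses 210 of 210 (binding); water uses 134 of 156 (slack = 22); fertilizer uses 193 of 193 (binding).
By complementary slackness, y = 0 for the non-binding constraint.
From A_Bᵀ y = c: 5·y_land + 5·y_fertilizer = 50; 5·y_land + 4·y_fertilizer = 42.
→ y_land = 2 and y_fertilizer = 8.
Δz = y_land·Δb = 2 × (-5) = -10, so new z* = 1964 − 10 = 1954.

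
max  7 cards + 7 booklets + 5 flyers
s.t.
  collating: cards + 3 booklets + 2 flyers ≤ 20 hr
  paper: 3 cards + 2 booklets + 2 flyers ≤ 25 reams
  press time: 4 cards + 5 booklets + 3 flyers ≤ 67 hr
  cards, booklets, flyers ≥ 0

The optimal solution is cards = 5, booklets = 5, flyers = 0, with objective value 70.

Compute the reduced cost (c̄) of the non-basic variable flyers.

At the optimum: collating uses 20 of 20 (binding); paper uses 25 of 25 (binding); press time uses 45 of 67 (slack = 22).
By complementary slackness, y = 0 for the non-binding constraint.
From A_Bᵀ y = c: 1·y_collating + 3·y_paper = 7; 3·y_collating + 2·y_paper = 7.
→ y_collating = 1 and y_paper = 2.
Reduced cost of flyers: c₃ − yᵀa₃ = 5 − (1·2 + 2·2) = 5 − 6 = -1.

-1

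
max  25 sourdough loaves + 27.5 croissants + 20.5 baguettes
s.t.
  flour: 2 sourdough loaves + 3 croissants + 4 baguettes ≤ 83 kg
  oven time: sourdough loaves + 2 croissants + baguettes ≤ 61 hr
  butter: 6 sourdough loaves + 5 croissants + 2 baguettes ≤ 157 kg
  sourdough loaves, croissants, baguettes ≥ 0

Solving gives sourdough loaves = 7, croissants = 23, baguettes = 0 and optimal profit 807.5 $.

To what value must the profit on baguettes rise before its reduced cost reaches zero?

25

At the optimum: flour uses 83 of 83 (binding); oven time uses 53 of 61 (slack = 8); butter uses 157 of 157 (binding).
Since oven time is not tight, its dual is 0.
The binding rows give the dual system: 2·y_flour + 6·y_butter = 25 and 3·y_flour + 5·y_butter = 27.5.
→ y_flour = 5 and y_butter = 2.5.
baguettes enters the basis when its profit ≥ yᵀa₃ = 5·4 + 2.5·2 = 25.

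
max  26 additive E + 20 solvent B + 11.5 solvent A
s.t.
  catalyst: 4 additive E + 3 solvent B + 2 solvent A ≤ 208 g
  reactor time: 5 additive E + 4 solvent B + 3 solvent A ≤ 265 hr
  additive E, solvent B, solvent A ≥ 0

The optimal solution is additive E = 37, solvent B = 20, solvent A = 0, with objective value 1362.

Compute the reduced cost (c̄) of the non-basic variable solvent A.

Both catalyst and reactor time are binding at x*.
The binding rows give the dual system: 4·y_catalyst + 5·y_reactor time = 26 and 3·y_catalyst + 4·y_reactor time = 20.
Solving: y_catalyst = 4, y_reactor time = 2.
Reduced cost of solvent A: c₃ − yᵀa₃ = 11.5 − (4·2 + 2·3) = 11.5 − 14 = -2.5.

-2.5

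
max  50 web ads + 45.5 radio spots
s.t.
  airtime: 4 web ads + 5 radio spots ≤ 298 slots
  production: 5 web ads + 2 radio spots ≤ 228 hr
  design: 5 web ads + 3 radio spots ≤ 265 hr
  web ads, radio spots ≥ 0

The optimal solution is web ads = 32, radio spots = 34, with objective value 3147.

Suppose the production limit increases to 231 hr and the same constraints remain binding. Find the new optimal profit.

3159

At the optimum: airtime uses 298 of 298 (binding); production uses 228 of 228 (binding); design uses 262 of 265 (slack = 3).
Slack constraints have shadow price 0 (complementary slackness).
Dual feasibility on the basic columns requires 4·y_airtime + 5·y_production = 50, 5·y_airtime + 2·y_production = 45.5.
This yields shadow prices y_airtime = 7.5, y_production = 4.
Δz = y_production·Δb = 4 × (3) = 12, so new z* = 3147 + 12 = 3159.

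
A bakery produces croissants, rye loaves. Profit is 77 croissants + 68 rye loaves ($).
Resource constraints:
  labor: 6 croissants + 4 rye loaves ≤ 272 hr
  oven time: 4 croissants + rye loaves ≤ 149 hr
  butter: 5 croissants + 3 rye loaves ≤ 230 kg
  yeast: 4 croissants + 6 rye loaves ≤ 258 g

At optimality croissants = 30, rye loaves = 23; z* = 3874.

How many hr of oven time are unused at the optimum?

oven time used = 4·30 + 1·23 = 143; slack = 149 − 143 = 6.

6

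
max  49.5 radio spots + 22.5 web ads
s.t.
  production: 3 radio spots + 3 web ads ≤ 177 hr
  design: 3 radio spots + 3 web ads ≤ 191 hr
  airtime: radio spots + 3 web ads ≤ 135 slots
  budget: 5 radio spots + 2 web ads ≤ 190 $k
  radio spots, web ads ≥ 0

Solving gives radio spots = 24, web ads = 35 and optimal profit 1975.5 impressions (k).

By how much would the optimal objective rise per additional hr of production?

Check each constraint at x*: production 177/177 (tight); design 177/191 (slack 14); airtime 129/135 (slack 6); budget 190/190 (tight).
Since design, airtime are not tight, their duals are 0.
From A_Bᵀ y = c: 3·y_production + 5·y_budget = 49.5; 3·y_production + 2·y_budget = 22.5.
→ y_production = 1.5 and y_budget = 9.
Shadow price of production = 1.5.

1.5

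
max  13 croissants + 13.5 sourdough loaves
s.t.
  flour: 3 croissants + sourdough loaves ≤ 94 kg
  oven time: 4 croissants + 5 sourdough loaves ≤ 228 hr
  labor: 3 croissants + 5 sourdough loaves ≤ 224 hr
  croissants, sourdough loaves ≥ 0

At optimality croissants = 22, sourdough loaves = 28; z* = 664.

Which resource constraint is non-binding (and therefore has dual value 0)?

flour: 94/94 (binding)
oven time: 228/228 (binding)
labor: 206/224 (slack 18)
By complementary slackness, a constraint with positive slack has shadow price 0 → labor.

labor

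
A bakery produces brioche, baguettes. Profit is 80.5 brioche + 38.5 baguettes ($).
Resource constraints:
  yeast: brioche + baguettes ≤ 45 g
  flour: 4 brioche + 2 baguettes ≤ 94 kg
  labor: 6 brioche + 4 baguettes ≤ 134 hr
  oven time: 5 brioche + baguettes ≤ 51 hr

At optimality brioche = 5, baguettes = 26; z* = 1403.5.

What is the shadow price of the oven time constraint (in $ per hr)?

At the optimum: yeast uses 31 of 45 (slack = 14); flour uses 72 of 94 (slack = 22); labor uses 134 of 134 (binding); oven time uses 51 of 51 (binding).
By complementary slackness, y = 0 for the non-binding constraints.
Dual feasibility on the basic columns requires 6·y_labor + 5·y_oven time = 80.5, 4·y_labor + 1·y_oven time = 38.5.
This yields shadow prices y_labor = 8, y_oven time = 6.5.
Shadow price of oven time = 6.5.

6.5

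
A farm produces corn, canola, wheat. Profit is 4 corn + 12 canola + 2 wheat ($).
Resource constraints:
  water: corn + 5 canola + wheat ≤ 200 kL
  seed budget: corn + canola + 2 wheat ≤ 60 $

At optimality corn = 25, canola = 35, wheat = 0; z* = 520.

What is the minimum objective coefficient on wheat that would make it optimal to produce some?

6

At the optimum: water uses 200 of 200 (binding); seed budget uses 60 of 60 (binding).
Dual feasibility on the basic columns requires 1·y_water + 1·y_seed budget = 4, 5·y_water + 1·y_seed budget = 12.
Solving: y_water = 2, y_seed budget = 2.
wheat enters the basis when its profit ≥ yᵀa₃ = 2·1 + 2·2 = 6.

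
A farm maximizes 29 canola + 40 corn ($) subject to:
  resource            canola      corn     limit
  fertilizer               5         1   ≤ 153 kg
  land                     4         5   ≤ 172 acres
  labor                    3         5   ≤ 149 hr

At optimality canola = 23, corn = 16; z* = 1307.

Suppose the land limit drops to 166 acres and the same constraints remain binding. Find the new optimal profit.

At the optimum: fertilizer uses 131 of 153 (slack = 22); land uses 172 of 172 (binding); labor uses 149 of 149 (binding).
Slack constraints have shadow price 0 (complementary slackness).
The binding rows give the dual system: 4·y_land + 3·y_labor = 29 and 5·y_land + 5·y_labor = 40.
This yields shadow prices y_land = 5, y_labor = 3.
Δz = y_land·Δb = 5 × (-6) = -30, so new z* = 1307 − 30 = 1277.

1277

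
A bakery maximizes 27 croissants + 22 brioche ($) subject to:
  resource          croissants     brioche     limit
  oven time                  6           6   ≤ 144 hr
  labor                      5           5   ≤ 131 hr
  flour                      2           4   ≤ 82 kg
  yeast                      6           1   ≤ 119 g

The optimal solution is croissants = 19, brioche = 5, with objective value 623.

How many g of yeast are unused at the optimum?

0

yeast used = 6·19 + 1·5 = 119; slack = 119 − 119 = 0.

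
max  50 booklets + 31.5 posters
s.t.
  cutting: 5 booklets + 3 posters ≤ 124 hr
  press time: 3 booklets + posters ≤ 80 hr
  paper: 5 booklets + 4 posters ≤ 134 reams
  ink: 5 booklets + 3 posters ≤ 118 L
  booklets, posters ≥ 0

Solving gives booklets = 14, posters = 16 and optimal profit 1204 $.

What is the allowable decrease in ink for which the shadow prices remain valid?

Binding constraints: paper, ink. The basis is B = [[5,4],[5,3]] with det -5.
Per unit decrease in ink, x* moves by d = (-0.8, 1).
The basis stays optimal until booklets reaches 0; allowable decrease = 17.5 L.

17.5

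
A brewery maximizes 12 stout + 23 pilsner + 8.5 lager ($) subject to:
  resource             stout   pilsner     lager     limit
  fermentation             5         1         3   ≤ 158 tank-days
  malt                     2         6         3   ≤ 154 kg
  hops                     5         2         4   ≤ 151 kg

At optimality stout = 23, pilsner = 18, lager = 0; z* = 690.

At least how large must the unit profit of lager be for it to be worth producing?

Check each constraint at x*: fermentation 133/158 (slack 25); malt 154/154 (tight); hops 151/151 (tight).
Since fermentation is not tight, its dual is 0.
Dual feasibility on the basic columns requires 2·y_malt + 5·y_hops = 12, 6·y_malt + 2·y_hops = 23.
Solving: y_malt = 3.5, y_hops = 1.
lager enters the basis when its profit ≥ yᵀa₃ = 3.5·3 + 1·4 = 14.5.

14.5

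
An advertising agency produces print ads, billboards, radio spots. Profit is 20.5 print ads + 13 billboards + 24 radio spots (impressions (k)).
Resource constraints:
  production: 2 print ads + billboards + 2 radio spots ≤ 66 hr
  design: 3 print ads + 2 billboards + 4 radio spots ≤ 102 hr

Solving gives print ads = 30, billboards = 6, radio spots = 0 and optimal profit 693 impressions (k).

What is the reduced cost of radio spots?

-2

Both production and design are binding at x*.
The binding rows give the dual system: 2·y_production + 3·y_design = 20.5 and 1·y_production + 2·y_design = 13.
Solving: y_production = 2, y_design = 5.5.
Reduced cost of radio spots: c₃ − yᵀa₃ = 24 − (2·2 + 5.5·4) = 24 − 26 = -2.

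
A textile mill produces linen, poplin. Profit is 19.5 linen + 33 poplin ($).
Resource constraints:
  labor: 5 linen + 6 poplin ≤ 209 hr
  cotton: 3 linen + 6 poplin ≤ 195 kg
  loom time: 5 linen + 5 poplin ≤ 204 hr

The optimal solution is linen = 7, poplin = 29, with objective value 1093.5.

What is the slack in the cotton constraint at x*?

cotton used = 3·7 + 6·29 = 195; slack = 195 − 195 = 0.

0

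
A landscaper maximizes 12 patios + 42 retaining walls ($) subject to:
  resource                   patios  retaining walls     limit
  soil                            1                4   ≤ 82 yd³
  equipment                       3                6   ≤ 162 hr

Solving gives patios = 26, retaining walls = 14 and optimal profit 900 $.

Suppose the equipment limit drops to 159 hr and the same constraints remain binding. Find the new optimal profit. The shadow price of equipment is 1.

Δb = -3, so new z* = 900 + (1)·(-3) = 900 − 3 = 897.

897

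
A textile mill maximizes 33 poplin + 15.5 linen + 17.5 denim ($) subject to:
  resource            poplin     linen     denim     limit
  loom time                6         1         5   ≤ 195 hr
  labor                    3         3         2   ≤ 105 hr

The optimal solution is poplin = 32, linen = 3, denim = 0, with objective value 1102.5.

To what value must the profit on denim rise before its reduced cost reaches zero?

At the optimum: loom time uses 195 of 195 (binding); labor uses 105 of 105 (binding).
Dual feasibility on the basic columns requires 6·y_loom time + 3·y_labor = 33, 1·y_loom time + 3·y_labor = 15.5.
This yields shadow prices y_loom time = 3.5, y_labor = 4.
denim enters the basis when its profit ≥ yᵀa₃ = 3.5·5 + 4·2 = 25.5.

25.5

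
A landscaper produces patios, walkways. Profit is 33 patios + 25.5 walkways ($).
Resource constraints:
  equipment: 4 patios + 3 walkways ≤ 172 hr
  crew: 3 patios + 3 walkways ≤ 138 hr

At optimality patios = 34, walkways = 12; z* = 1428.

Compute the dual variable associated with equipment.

Both equipment and crew are binding at x*.
From A_Bᵀ y = c: 4·y_equipment + 3·y_crew = 33; 3·y_equipment + 3·y_crew = 25.5.
Solving: y_equipment = 7.5, y_crew = 1.
Shadow price of equipment = 7.5.

7.5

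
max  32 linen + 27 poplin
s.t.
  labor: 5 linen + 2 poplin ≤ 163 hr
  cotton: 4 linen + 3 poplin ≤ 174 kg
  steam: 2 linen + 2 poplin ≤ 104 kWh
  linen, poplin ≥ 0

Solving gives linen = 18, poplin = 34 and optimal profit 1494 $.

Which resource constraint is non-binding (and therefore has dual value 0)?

labor

labor: 158/163 (slack 5)
cotton: 174/174 (binding)
steam: 104/104 (binding)
By complementary slackness, a constraint with positive slack has shadow price 0 → labor.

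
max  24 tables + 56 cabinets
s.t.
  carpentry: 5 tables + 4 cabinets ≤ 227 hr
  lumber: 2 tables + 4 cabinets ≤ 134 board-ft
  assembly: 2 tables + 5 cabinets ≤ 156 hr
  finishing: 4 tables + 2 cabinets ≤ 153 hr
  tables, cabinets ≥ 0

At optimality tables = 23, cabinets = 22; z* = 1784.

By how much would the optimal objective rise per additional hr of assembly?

Binding: lumber and assembly. Non-binding: carpentry (24 unused), finishing (17 unused).
Since carpentry, finishing are not tight, their duals are 0.
From A_Bᵀ y = c: 2·y_lumber + 2·y_assembly = 24; 4·y_lumber + 5·y_assembly = 56.
→ y_lumber = 4 and y_assembly = 8.
Shadow price of assembly = 8.

8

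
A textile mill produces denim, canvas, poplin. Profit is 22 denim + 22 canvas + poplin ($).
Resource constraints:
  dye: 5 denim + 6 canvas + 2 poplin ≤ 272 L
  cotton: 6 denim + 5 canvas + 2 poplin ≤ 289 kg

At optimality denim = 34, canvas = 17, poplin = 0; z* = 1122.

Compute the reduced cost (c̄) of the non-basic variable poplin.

-7

Both dye and cotton are binding at x*.
Dual feasibility on the basic columns requires 5·y_dye + 6·y_cotton = 22, 6·y_dye + 5·y_cotton = 22.
This yields shadow prices y_dye = 2, y_cotton = 2.
Reduced cost of poplin: c₃ − yᵀa₃ = 1 − (2·2 + 2·2) = 1 − 8 = -7.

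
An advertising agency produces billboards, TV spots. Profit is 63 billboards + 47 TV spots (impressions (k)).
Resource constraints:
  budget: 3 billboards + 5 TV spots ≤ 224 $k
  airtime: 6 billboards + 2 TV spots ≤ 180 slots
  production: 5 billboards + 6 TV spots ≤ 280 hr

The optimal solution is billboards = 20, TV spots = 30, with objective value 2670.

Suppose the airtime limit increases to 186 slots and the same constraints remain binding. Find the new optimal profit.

Binding: airtime and production. Non-binding: budget (14 unused).
Slack constraints have shadow price 0 (complementary slackness).
Dual feasibility on the basic columns requires 6·y_airtime + 5·y_production = 63, 2·y_airtime + 6·y_production = 47.
Solving: y_airtime = 5.5, y_production = 6.
Δz = y_airtime·Δb = 5.5 × (6) = 33, so new z* = 2670 + 33 = 2703.

2703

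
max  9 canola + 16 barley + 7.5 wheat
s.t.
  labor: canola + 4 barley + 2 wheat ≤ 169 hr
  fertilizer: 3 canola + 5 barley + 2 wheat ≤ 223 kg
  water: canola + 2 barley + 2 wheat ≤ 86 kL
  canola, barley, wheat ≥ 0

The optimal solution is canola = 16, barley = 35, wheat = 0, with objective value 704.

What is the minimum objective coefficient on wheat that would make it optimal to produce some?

10

Check each constraint at x*: labor 156/169 (slack 13); fertilizer 223/223 (tight); water 86/86 (tight).
Since labor is not tight, its dual is 0.
From A_Bᵀ y = c: 3·y_fertilizer + 1·y_water = 9; 5·y_fertilizer + 2·y_water = 16.
Solving: y_fertilizer = 2, y_water = 3.
wheat enters the basis when its profit ≥ yᵀa₃ = 2·2 + 3·2 = 10.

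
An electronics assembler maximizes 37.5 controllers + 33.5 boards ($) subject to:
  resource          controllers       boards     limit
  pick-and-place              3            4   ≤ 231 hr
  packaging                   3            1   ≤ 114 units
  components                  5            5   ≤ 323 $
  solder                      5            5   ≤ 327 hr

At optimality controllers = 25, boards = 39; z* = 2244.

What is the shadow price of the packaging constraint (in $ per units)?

At the optimum: pick-and-place uses 231 of 231 (binding); packaging uses 114 of 114 (binding); components uses 320 of 323 (slack = 3); solder uses 320 of 327 (slack = 7).
Since components, solder are not tight, their duals are 0.
The binding rows give the dual system: 3·y_pick-and-place + 3·y_packaging = 37.5 and 4·y_pick-and-place + 1·y_packaging = 33.5.
This yields shadow prices y_pick-and-place = 7, y_packaging = 5.5.
Shadow price of packaging = 5.5.

5.5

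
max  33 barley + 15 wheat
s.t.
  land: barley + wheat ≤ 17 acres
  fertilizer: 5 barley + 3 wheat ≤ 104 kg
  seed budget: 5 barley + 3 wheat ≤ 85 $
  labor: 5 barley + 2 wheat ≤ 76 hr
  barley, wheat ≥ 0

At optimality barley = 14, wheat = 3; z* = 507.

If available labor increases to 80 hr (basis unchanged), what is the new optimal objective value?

Binding: land and labor. Non-binding: fertilizer (25 unused), seed budget (6 unused).
Since fertilizer, seed budget are not tight, their duals are 0.
Dual feasibility on the basic columns requires 1·y_land + 5·y_labor = 33, 1·y_land + 2·y_labor = 15.
→ y_land = 3 and y_labor = 6.
Δz = y_labor·Δb = 6 × (4) = 24, so new z* = 507 + 24 = 531.

531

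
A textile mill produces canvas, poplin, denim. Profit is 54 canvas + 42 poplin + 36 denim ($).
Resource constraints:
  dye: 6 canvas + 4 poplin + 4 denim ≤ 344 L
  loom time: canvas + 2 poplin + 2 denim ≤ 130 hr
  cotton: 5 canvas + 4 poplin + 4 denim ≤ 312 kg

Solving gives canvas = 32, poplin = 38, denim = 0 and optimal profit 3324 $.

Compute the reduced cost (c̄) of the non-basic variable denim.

-6

Binding: dye and cotton. Non-binding: loom time (22 unused).
Since loom time is not tight, its dual is 0.
Dual feasibility on the basic columns requires 6·y_dye + 5·y_cotton = 54, 4·y_dye + 4·y_cotton = 42.
Solving: y_dye = 1.5, y_cotton = 9.
Reduced cost of denim: c₃ − yᵀa₃ = 36 − (1.5·4 + 9·4) = 36 − 42 = -6.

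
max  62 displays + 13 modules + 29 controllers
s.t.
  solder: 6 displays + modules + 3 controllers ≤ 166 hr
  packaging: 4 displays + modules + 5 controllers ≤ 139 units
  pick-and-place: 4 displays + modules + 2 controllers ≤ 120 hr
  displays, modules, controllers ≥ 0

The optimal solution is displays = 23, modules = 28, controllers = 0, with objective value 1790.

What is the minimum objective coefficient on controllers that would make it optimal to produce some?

At the optimum: solder uses 166 of 166 (binding); packaging uses 120 of 139 (slack = 19); pick-and-place uses 120 of 120 (binding).
Since packaging is not tight, its dual is 0.
From A_Bᵀ y = c: 6·y_solder + 4·y_pick-and-place = 62; 1·y_solder + 1·y_pick-and-place = 13.
Solving: y_solder = 5, y_pick-and-place = 8.
controllers enters the basis when its profit ≥ yᵀa₃ = 5·3 + 8·2 = 31.

31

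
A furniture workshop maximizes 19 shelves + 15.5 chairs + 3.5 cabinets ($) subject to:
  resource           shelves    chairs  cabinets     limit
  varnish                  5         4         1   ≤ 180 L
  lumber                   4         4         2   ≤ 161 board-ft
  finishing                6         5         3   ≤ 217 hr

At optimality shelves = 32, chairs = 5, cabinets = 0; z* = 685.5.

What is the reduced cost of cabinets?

Check each constraint at x*: varnish 180/180 (tight); lumber 148/161 (slack 13); finishing 217/217 (tight).
By complementary slackness, y = 0 for the non-binding constraint.
From A_Bᵀ y = c: 5·y_varnish + 6·y_finishing = 19; 4·y_varnish + 5·y_finishing = 15.5.
Solving: y_varnish = 2, y_finishing = 1.5.
Reduced cost of cabinets: c₃ − yᵀa₃ = 3.5 − (2·1 + 1.5·3) = 3.5 − 6.5 = -3.

-3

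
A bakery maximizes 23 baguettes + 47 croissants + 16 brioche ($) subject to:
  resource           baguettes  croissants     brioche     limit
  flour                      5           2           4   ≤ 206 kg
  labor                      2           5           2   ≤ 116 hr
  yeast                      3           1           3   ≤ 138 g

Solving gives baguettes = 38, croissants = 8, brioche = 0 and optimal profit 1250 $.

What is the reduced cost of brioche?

At the optimum: flour uses 206 of 206 (binding); labor uses 116 of 116 (binding); yeast uses 122 of 138 (slack = 16).
Since yeast is not tight, its dual is 0.
Dual feasibility on the basic columns requires 5·y_flour + 2·y_labor = 23, 2·y_flour + 5·y_labor = 47.
This yields shadow prices y_flour = 1, y_labor = 9.
Reduced cost of brioche: c₃ − yᵀa₃ = 16 − (1·4 + 9·2) = 16 − 22 = -6.

-6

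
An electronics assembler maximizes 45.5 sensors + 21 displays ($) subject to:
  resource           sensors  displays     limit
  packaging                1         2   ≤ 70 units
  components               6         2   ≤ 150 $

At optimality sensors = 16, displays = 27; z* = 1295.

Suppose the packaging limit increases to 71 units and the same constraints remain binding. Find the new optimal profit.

1298.5

At the optimum: packaging uses 70 of 70 (binding); components uses 150 of 150 (binding).
From A_Bᵀ y = c: 1·y_packaging + 6·y_components = 45.5; 2·y_packaging + 2·y_components = 21.
This yields shadow prices y_packaging = 3.5, y_components = 7.
Δz = y_packaging·Δb = 3.5 × (1) = 3.5, so new z* = 1295 + 3.5 = 1298.5.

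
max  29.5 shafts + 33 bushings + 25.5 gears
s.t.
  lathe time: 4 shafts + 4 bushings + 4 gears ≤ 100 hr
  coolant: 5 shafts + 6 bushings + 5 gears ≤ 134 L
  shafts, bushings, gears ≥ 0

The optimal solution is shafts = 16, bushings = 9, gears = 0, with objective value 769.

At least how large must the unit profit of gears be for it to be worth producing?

Check each constraint at x*: lathe time 100/100 (tight); coolant 134/134 (tight).
Dual feasibility on the basic columns requires 4·y_lathe time + 5·y_coolant = 29.5, 4·y_lathe time + 6·y_coolant = 33.
→ y_lathe time = 3 and y_coolant = 3.5.
gears enters the basis when its profit ≥ yᵀa₃ = 3·4 + 3.5·5 = 29.5.

29.5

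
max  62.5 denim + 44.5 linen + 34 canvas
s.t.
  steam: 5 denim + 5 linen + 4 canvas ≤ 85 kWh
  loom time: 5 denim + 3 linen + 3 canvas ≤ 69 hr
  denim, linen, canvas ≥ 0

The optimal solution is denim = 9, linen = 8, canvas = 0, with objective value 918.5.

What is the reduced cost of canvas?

-7

Check each constraint at x*: steam 85/85 (tight); loom time 69/69 (tight).
From A_Bᵀ y = c: 5·y_steam + 5·y_loom time = 62.5; 5·y_steam + 3·y_loom time = 44.5.
→ y_steam = 3.5 and y_loom time = 9.
Reduced cost of canvas: c₃ − yᵀa₃ = 34 − (3.5·4 + 9·3) = 34 − 41 = -7.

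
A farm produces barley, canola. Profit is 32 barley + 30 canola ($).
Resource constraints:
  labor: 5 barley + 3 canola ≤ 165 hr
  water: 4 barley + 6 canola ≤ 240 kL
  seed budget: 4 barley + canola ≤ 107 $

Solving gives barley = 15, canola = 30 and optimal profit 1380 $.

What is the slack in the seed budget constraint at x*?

17

seed budget used = 4·15 + 1·30 = 90; slack = 107 − 90 = 17.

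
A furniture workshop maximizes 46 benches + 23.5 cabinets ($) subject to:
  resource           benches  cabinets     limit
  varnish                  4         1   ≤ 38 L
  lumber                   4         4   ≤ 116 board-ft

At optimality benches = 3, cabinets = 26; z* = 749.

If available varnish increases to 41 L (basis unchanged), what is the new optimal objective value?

At the optimum: varnish uses 38 of 38 (binding); lumber uses 116 of 116 (binding).
From A_Bᵀ y = c: 4·y_varnish + 4·y_lumber = 46; 1·y_varnish + 4·y_lumber = 23.5.
→ y_varnish = 7.5 and y_lumber = 4.
Δz = y_varnish·Δb = 7.5 × (3) = 22.5, so new z* = 749 + 22.5 = 771.5.

771.5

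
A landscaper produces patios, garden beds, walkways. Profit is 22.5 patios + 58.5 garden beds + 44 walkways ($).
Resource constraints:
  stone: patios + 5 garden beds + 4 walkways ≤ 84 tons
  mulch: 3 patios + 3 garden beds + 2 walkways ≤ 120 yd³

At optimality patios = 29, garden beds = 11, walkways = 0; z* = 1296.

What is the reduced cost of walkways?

Check each constraint at x*: stone 84/84 (tight); mulch 120/120 (tight).
The binding rows give the dual system: 1·y_stone + 3·y_mulch = 22.5 and 5·y_stone + 3·y_mulch = 58.5.
Solving: y_stone = 9, y_mulch = 4.5.
Reduced cost of walkways: c₃ − yᵀa₃ = 44 − (9·4 + 4.5·2) = 44 − 45 = -1.

-1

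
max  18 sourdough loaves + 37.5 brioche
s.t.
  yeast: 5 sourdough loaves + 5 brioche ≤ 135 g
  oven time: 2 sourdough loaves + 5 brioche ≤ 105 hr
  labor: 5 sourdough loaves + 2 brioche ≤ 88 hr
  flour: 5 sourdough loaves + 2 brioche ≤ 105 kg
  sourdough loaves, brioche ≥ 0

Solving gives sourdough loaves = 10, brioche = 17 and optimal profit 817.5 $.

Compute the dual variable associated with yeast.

1

Check each constraint at x*: yeast 135/135 (tight); oven time 105/105 (tight); labor 84/88 (slack 4); flour 84/105 (slack 21).
Since labor, flour are not tight, their duals are 0.
Dual feasibility on the basic columns requires 5·y_yeast + 2·y_oven time = 18, 5·y_yeast + 5·y_oven time = 37.5.
→ y_yeast = 1 and y_oven time = 6.5.
Shadow price of yeast = 1.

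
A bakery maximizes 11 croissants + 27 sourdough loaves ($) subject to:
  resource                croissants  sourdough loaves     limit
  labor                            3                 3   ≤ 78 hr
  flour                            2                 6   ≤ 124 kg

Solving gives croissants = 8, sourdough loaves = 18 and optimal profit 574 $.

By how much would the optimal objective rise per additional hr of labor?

At the optimum: labor uses 78 of 78 (binding); flour uses 124 of 124 (binding).
From A_Bᵀ y = c: 3·y_labor + 2·y_flour = 11; 3·y_labor + 6·y_flour = 27.
→ y_labor = 1 and y_flour = 4.
Shadow price of labor = 1.

1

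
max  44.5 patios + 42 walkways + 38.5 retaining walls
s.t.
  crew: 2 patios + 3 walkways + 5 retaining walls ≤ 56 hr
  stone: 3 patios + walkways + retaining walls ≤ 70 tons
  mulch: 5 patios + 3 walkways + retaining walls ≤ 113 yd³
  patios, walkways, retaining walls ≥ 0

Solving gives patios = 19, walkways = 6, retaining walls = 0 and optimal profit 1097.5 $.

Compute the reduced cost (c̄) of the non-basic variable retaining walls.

-9.5

Binding: crew and mulch. Non-binding: stone (7 unused).
Slack constraints have shadow price 0 (complementary slackness).
Dual feasibility on the basic columns requires 2·y_crew + 5·y_mulch = 44.5, 3·y_crew + 3·y_mulch = 42.
Solving: y_crew = 8.5, y_mulch = 5.5.
Reduced cost of retaining walls: c₃ − yᵀa₃ = 38.5 − (8.5·5 + 5.5·1) = 38.5 − 48 = -9.5.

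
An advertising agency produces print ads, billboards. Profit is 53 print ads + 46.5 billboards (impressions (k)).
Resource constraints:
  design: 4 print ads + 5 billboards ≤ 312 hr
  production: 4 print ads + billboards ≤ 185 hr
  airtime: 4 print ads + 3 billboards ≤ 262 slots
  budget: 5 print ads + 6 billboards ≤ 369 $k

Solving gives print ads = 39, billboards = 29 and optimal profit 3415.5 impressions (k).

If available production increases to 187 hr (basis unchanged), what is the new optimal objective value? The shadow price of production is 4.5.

Δb = 2, so new z* = 3415.5 + (4.5)·(2) = 3415.5 + 9 = 3424.5.

3424.5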